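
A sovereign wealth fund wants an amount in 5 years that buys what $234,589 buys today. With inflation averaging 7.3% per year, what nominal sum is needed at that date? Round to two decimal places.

$333,661.62

Cumulative price-level factor: (1+7.3%)^5 ≈ 1.4223242343.
The nominal amount required is $234,589 scaled up by that factor.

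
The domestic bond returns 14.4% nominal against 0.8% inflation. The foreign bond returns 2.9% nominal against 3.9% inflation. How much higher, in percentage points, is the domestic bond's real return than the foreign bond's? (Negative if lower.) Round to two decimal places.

14.45

The domestic bond real return: 1.144/1.008 − 1 = 13.492%.
The foreign bond real return: 1.029/1.039 − 1 = -0.962%.
Difference: 13.492 − (-0.962) = 14.454 pp.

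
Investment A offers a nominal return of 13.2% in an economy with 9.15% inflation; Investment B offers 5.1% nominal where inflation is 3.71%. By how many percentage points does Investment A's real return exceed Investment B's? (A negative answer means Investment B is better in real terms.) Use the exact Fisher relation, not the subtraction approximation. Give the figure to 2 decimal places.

Investment A real return: 1.132/1.0915 − 1 = 3.710%.
Investment B real return: 1.051/1.0371 − 1 = 1.340%.
Difference: 3.710 − 1.340 = 2.370 pp.

2.37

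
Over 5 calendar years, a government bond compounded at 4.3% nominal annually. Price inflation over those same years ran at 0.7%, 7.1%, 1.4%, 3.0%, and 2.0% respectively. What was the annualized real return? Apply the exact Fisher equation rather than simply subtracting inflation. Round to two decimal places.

Cumulative inflation factor: 1.007 × 1.071 × 1.014 × 1.030 × 1.020 ≈ 1.14893.
Nominal growth factor: 1.23430. Real growth factor = 1.23430 / 1.14893 ≈ 1.07430.
Annualized: 1.07430^(1/5) − 1 ≈ 0.01444.

1.44%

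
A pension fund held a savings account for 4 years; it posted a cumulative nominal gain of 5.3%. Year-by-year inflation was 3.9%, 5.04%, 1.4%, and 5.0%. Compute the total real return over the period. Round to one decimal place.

Cumulative inflation factor: 1.039 × 1.0504 × 1.014 × 1.050 ≈ 1.16198.
Nominal growth factor: 1.05300. Real growth factor = 1.05300 / 1.16198 ≈ 0.90621.
Total real return ≈ -9.3786%.

-9.4%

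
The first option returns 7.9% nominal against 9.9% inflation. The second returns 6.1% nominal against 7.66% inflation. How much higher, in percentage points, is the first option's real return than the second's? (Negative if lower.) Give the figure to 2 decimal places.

The first option real return: 1.079/1.099 − 1 = -1.820%.
The second real return: 1.061/1.0766 − 1 = -1.449%.
Difference: -1.820 − (-1.449) = -0.371 pp.

-0.37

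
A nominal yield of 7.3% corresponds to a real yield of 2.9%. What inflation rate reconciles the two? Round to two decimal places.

4.28%

From (1+r_nom) = (1+r_real)(1+π), we get 1+π = (1 + 7.3%)/(1 + 2.9%) = 1.073/1.029 ≈ 1.04276.
So π ≈ 4.2760%.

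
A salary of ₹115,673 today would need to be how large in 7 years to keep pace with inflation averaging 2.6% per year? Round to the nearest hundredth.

₹138,440.62

Cumulative price-level factor: (1+2.6%)^7 ≈ 1.1968274058.
Multiplying ₹115,673 by the price-level factor gives the future nominal sum.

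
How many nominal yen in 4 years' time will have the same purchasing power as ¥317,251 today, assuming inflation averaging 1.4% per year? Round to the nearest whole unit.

Cumulative price-level factor: (1+1.4%)^4 ≈ 1.0571870144.
The nominal amount required is ¥317,251 scaled up by that factor.

¥335,394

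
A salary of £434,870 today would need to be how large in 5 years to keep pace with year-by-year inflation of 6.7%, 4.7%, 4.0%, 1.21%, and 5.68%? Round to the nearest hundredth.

Cumulative price-level factor: 1.067 × 1.047 × 1.040 × 1.0121 × 1.0568 ≈ 1.2426838947.
The nominal amount required is £434,870 scaled up by that factor.

£540,405.95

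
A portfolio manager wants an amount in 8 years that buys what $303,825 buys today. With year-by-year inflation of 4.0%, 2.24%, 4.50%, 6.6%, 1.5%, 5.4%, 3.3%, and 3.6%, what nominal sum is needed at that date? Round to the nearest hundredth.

Cumulative price-level factor: 1.040 × 1.0224 × 1.0450 × 1.066 × 1.015 × 1.054 × 1.033 × 1.036 ≈ 1.3561083976.
The nominal amount required is $303,825 scaled up by that factor.

$412,019.63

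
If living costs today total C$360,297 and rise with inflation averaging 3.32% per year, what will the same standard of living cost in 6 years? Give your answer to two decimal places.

C$438,295.52

Cumulative price-level factor: (1+3.32%)^6 ≈ 1.2164839547.
The nominal amount required is C$360,297 scaled up by that factor.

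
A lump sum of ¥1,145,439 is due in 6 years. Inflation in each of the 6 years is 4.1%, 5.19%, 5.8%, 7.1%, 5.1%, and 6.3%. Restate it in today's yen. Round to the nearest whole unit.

¥826,296

Price-level factor over 6 years: 1.041 × 1.0519 × 1.058 × 1.071 × 1.051 × 1.063 ≈ 1.3862332249.
Purchasing power today: ¥1,145,439 divided by that factor.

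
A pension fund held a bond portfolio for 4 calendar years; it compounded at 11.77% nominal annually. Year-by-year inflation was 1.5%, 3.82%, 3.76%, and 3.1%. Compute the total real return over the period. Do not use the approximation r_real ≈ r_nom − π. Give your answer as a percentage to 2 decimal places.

Cumulative inflation factor: 1.015 × 1.0382 × 1.0376 × 1.031 ≈ 1.12729.
Nominal growth factor: 1.56063. Real growth factor = 1.56063 / 1.12729 ≈ 1.38441.
Total real return ≈ 38.4412%.

38.44%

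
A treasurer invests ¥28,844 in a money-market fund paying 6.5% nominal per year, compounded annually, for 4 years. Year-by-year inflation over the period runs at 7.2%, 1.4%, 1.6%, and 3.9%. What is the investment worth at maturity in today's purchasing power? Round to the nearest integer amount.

¥32,338

Nominal value at maturity: ¥28,844 × (1 + 6.5%)^4 ≈ ¥37,107.
Price-level factor over 4 years: 1.072 × 1.014 × 1.016 × 1.039 ≈ 1.1474717330.
The maturity value deflated by that factor is the answer in today's purchasing power.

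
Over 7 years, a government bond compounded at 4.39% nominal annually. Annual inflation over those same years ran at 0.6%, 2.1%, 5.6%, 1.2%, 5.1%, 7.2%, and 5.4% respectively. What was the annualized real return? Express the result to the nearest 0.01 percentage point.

Cumulative inflation factor: 1.006 × 1.021 × 1.056 × 1.012 × 1.051 × 1.072 × 1.054 ≈ 1.30349.
Nominal growth factor: 1.35087. Real growth factor = 1.35087 / 1.30349 ≈ 1.03635.
Annualized: 1.03635^(1/7) − 1 ≈ 0.00511.

0.51%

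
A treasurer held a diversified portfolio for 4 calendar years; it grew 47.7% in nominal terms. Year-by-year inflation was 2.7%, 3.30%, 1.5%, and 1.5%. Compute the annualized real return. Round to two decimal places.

7.82%

Cumulative inflation factor: 1.027 × 1.0330 × 1.015 × 1.015 ≈ 1.09296.
Nominal growth factor: 1.47700. Real growth factor = 1.47700 / 1.09296 ≈ 1.35138.
Annualized: 1.35138^(1/4) − 1 ≈ 0.07819.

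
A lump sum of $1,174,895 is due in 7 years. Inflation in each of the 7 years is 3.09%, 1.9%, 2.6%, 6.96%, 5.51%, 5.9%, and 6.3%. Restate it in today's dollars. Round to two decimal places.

Price-level factor over 7 years: 1.0309 × 1.019 × 1.026 × 1.0696 × 1.0551 × 1.059 × 1.063 ≈ 1.3692486655.
Purchasing power today: $1,174,895 divided by that factor.

$858,058.17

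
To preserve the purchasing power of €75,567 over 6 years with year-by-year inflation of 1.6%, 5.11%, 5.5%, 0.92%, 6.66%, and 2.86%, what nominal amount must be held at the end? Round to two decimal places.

€94,264.40

Cumulative price-level factor: 1.016 × 1.0511 × 1.055 × 1.0092 × 1.0666 × 1.0286 ≈ 1.2474281631.
The nominal amount required is €75,567 scaled up by that factor.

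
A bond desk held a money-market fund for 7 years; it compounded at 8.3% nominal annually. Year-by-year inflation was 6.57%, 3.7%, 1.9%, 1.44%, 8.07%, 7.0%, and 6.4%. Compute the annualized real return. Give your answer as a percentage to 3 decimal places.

Cumulative inflation factor: 1.0657 × 1.037 × 1.019 × 1.0144 × 1.0807 × 1.070 × 1.064 ≈ 1.40549.
Nominal growth factor: 1.74743. Real growth factor = 1.74743 / 1.40549 ≈ 1.24329.
Annualized: 1.24329^(1/7) − 1 ≈ 0.03160.

3.160%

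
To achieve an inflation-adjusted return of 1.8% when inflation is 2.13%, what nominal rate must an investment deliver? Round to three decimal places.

3.968%

By the Fisher equation, 1 + r_nom = (1 + 1.8%)(1 + 2.13%) = 1.018 × 1.0213 = 1.0396834.
So r_nom = 3.96834%.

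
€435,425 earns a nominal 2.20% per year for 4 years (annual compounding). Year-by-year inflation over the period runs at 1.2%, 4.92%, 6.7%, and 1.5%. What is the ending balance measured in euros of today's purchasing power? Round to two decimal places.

€413,092.86

Nominal value at maturity: €435,425 × (1 + 2.20%)^4 ≈ €475,025.52.
Price-level factor over 4 years: 1.012 × 1.0492 × 1.067 × 1.015 ≈ 1.1499243122.
The maturity value deflated by that factor is the answer in today's purchasing power.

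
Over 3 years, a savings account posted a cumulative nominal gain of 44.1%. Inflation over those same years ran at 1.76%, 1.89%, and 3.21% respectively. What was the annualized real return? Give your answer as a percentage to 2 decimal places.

10.43%

Cumulative inflation factor: 1.0176 × 1.0189 × 1.0321 ≈ 1.07011.
Nominal growth factor: 1.44100. Real growth factor = 1.44100 / 1.07011 ≈ 1.34658.
Annualized: 1.34658^(1/3) − 1 ≈ 0.10428.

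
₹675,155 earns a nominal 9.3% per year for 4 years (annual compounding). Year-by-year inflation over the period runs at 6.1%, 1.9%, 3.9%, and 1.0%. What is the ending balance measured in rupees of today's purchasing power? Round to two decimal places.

₹849,293.20

Nominal value at maturity: ₹675,155 × (1 + 9.3%)^4 ≈ ₹963,571.92.
Price-level factor over 4 years: 1.061 × 1.019 × 1.039 × 1.010 ≈ 1.1345574430.
Dividing the nominal maturity value by the price-level factor gives the value in today's money.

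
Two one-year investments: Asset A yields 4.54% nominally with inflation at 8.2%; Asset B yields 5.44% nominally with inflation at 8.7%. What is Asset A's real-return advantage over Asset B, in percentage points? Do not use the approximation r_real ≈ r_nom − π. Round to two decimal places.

-0.38

Asset A real return: 1.0454/1.082 − 1 = -3.383%.
Asset B real return: 1.0544/1.087 − 1 = -2.999%.
Difference: -3.383 − (-2.999) = -0.384 pp.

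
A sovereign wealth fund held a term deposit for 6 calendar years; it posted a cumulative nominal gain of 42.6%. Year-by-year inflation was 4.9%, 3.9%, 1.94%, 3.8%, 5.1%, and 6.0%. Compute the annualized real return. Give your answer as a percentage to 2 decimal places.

Cumulative inflation factor: 1.049 × 1.039 × 1.0194 × 1.038 × 1.051 × 1.060 ≈ 1.28482.
Nominal growth factor: 1.42600. Real growth factor = 1.42600 / 1.28482 ≈ 1.10988.
Annualized: 1.10988^(1/6) − 1 ≈ 0.01753.

1.75%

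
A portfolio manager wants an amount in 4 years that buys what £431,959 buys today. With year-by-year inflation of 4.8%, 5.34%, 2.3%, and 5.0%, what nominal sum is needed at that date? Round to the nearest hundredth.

Cumulative price-level factor: 1.048 × 1.0534 × 1.023 × 1.050 ≈ 1.1858220713.
Multiplying £431,959 by the price-level factor gives the future nominal sum.

£512,226.52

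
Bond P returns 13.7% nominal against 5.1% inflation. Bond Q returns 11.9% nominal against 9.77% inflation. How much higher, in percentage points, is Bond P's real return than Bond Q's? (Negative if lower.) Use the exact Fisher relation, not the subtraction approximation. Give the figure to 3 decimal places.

6.242

Bond P real return: 1.137/1.051 − 1 = 8.1827%.
Bond Q real return: 1.119/1.0977 − 1 = 1.9404%.
Difference: 8.1827 − 1.9404 = 6.2423 pp.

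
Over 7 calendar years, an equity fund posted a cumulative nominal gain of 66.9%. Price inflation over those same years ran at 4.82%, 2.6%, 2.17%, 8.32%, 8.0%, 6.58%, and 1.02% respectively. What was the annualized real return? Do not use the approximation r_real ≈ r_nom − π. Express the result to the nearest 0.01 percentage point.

2.71%

Cumulative inflation factor: 1.0482 × 1.026 × 1.0217 × 1.0832 × 1.080 × 1.0658 × 1.0102 ≈ 1.38398.
Nominal growth factor: 1.66900. Real growth factor = 1.66900 / 1.38398 ≈ 1.20594.
Annualized: 1.20594^(1/7) − 1 ≈ 0.02711.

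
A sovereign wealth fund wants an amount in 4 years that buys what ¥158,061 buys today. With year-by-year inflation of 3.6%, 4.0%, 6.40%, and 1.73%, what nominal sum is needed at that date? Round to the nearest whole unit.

¥184,335

Cumulative price-level factor: 1.036 × 1.040 × 1.0640 × 1.0173 ≈ 1.1662288136.
The nominal amount required is ¥158,061 scaled up by that factor.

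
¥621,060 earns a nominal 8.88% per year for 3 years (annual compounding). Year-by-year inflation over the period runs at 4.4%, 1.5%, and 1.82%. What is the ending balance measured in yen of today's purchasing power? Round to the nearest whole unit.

Nominal value at maturity: ¥621,060 × (1 + 8.88%)^3 ≈ ¥801,637.
Price-level factor over 3 years: 1.044 × 1.015 × 1.0182 = 1.078945812.
Dividing the nominal maturity value by the price-level factor gives the value in today's money.

¥742,982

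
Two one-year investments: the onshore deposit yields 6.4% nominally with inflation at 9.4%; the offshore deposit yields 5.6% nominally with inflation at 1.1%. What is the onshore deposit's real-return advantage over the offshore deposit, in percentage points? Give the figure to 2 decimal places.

The onshore deposit real return: 1.064/1.094 − 1 = -2.742%.
The offshore deposit real return: 1.056/1.011 − 1 = 4.451%.
Difference: -2.742 − 4.451 = -7.193 pp.

-7.19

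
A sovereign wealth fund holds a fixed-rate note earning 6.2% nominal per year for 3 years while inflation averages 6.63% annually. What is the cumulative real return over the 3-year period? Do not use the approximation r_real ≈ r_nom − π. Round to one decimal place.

-1.2%

The annual real rate is (1+6.2%)/(1+6.63%) − 1 = -0.4033%.
Compounded over 3 years: (1 + -0.004033)^3 − 1 ≈ -0.01205.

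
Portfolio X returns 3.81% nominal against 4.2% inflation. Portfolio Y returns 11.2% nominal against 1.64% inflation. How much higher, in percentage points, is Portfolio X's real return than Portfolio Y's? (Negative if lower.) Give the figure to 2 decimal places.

Portfolio X real return: 1.0381/1.042 − 1 = -0.374%.
Portfolio Y real return: 1.112/1.0164 − 1 = 9.406%.
Difference: -0.374 − 9.406 = -9.780 pp.

-9.78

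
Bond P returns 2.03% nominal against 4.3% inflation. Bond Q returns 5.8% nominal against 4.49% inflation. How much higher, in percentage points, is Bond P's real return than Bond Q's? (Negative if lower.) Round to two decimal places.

Bond P real return: 1.0203/1.043 − 1 = -2.176%.
Bond Q real return: 1.058/1.0449 − 1 = 1.254%.
Difference: -2.176 − 1.254 = -3.430 pp.

-3.43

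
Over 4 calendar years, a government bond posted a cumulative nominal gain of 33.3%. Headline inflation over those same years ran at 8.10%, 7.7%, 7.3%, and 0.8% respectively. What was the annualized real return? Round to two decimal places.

1.43%

Cumulative inflation factor: 1.0810 × 1.077 × 1.073 × 1.008 ≈ 1.25922.
Nominal growth factor: 1.33300. Real growth factor = 1.33300 / 1.25922 ≈ 1.05859.
Annualized: 1.05859^(1/4) − 1 ≈ 0.01434.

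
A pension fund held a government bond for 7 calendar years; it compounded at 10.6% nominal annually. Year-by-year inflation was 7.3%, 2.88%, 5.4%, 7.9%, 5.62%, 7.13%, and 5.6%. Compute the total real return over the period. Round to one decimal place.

34.9%

Cumulative inflation factor: 1.073 × 1.0288 × 1.054 × 1.079 × 1.0562 × 1.0713 × 1.056 ≈ 1.50008.
Nominal growth factor: 2.02435. Real growth factor = 2.02435 / 1.50008 ≈ 1.34950.
Total real return ≈ 34.9497%.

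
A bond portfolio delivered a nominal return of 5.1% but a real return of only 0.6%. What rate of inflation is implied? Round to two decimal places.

From (1+r_nom) = (1+r_real)(1+π), we get 1+π = (1 + 5.1%)/(1 + 0.6%) = 1.051/1.006 ≈ 1.04473.
So π ≈ 4.4732%.

4.47%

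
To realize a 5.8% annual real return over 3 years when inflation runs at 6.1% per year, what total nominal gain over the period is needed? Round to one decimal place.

41.5%

Required annual nominal rate: (1+5.8%)(1+6.1%) − 1 = 12.2538%.
Cumulative over 3 years: (1 + 0.122538)^3 − 1 ≈ 0.41450.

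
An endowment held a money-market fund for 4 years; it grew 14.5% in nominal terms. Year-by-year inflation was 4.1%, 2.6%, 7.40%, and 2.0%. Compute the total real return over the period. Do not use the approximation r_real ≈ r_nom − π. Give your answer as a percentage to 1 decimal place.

-2.1%

Cumulative inflation factor: 1.041 × 1.026 × 1.0740 × 1.020 ≈ 1.17004.
Nominal growth factor: 1.14500. Real growth factor = 1.14500 / 1.17004 ≈ 0.97859.
Total real return ≈ -2.1405%.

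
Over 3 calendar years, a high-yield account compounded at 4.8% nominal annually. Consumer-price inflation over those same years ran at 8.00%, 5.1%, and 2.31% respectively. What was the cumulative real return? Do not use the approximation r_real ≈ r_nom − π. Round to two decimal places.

Cumulative inflation factor: 1.0800 × 1.051 × 1.0231 ≈ 1.16130.
Nominal growth factor: 1.15102. Real growth factor = 1.15102 / 1.16130 ≈ 0.99115.
Total real return ≈ -0.8850%.

-0.89%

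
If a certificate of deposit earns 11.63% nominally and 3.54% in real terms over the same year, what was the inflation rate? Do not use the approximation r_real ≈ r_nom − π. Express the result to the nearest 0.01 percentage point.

7.81%

From (1+r_nom) = (1+r_real)(1+π), we get 1+π = (1 + 11.63%)/(1 + 3.54%) = 1.1163/1.0354 ≈ 1.07813.
So π ≈ 7.8134%.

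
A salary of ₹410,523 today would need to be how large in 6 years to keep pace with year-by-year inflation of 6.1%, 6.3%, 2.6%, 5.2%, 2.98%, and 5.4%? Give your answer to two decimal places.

₹542,428.80

Cumulative price-level factor: 1.061 × 1.063 × 1.026 × 1.052 × 1.0298 × 1.054 ≈ 1.3213115989.
The nominal amount required is ₹410,523 scaled up by that factor.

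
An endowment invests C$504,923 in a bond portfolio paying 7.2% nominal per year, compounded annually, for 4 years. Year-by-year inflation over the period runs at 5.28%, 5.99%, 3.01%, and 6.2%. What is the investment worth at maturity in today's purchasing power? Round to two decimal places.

C$546,247.70

Nominal value at maturity: C$504,923 × (1 + 7.2%)^4 ≈ C$666,813.36.
Price-level factor over 4 years: 1.0528 × 1.0599 × 1.0301 × 1.062 ≈ 1.2207160995.
The maturity value deflated by that factor is the answer in today's purchasing power.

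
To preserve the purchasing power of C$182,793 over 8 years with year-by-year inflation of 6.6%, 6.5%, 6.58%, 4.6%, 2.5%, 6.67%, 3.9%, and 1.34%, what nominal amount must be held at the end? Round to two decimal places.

C$266,339.99

Cumulative price-level factor: 1.066 × 1.065 × 1.0658 × 1.046 × 1.025 × 1.0667 × 1.039 × 1.0134 ≈ 1.4570579368.
The nominal amount required is C$182,793 scaled up by that factor.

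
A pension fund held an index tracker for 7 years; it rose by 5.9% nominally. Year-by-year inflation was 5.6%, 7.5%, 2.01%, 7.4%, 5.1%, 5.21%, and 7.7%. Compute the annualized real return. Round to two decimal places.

Cumulative inflation factor: 1.056 × 1.075 × 1.0201 × 1.074 × 1.051 × 1.0521 × 1.077 ≈ 1.48114.
Nominal growth factor: 1.05900. Real growth factor = 1.05900 / 1.48114 ≈ 0.71499.
Annualized: 0.71499^(1/7) − 1 ≈ -0.04680.

-4.68%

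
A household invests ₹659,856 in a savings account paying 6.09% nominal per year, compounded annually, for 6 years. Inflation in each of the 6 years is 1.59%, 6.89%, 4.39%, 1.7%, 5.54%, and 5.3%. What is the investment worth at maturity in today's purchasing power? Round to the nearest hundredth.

Nominal value at maturity: ₹659,856 × (1 + 6.09%)^6 ≈ ₹940,796.88.
Price-level factor over 6 years: 1.0159 × 1.0689 × 1.0439 × 1.017 × 1.0554 × 1.053 ≈ 1.2811894357.
Dividing the nominal maturity value by the price-level factor gives the value in today's money.

₹734,315.20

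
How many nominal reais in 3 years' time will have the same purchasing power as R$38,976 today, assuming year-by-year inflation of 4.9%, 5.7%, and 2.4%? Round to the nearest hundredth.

R$44,253.51

Cumulative price-level factor: 1.049 × 1.057 × 1.024 = 1.135404032.
Multiplying R$38,976 by the price-level factor gives the future nominal sum.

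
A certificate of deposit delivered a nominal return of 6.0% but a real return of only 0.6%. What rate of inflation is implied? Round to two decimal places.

5.37%

From (1+r_nom) = (1+r_real)(1+π), we get 1+π = (1 + 6.0%)/(1 + 0.6%) = 1.060/1.006 ≈ 1.05368.
So π ≈ 5.3678%.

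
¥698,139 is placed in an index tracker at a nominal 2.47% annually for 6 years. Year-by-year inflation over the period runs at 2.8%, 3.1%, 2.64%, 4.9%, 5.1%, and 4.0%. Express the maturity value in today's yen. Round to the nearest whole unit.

¥647,951

Nominal value at maturity: ¥698,139 × (1 + 2.47%)^6 ≈ ¥808,206.
Price-level factor over 6 years: 1.028 × 1.031 × 1.0264 × 1.049 × 1.051 × 1.040 ≈ 1.2473259762.
The maturity value deflated by that factor is the answer in today's purchasing power.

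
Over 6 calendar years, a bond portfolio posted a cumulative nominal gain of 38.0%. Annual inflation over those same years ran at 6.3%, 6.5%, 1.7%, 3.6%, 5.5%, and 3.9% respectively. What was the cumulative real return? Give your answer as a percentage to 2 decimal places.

5.55%

Cumulative inflation factor: 1.063 × 1.065 × 1.017 × 1.036 × 1.055 × 1.039 ≈ 1.30747.
Nominal growth factor: 1.38000. Real growth factor = 1.38000 / 1.30747 ≈ 1.05547.
Total real return ≈ 5.5474%.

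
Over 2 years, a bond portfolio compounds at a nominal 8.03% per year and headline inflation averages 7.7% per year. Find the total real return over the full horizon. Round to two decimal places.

0.61%

The annual real rate is (1+8.03%)/(1+7.7%) − 1 = 0.3064%.
Compounded over 2 years: (1 + 0.003064)^2 − 1 ≈ 0.00614.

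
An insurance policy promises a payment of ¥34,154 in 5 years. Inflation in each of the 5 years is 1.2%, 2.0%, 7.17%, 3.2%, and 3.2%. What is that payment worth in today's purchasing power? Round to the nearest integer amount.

Price-level factor over 5 years: 1.012 × 1.020 × 1.0717 × 1.032 × 1.032 ≈ 1.1781845126.
Purchasing power today: ¥34,154 divided by that factor.

¥28,989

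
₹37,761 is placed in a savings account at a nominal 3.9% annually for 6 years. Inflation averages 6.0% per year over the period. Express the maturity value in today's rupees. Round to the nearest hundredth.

Nominal value at maturity: ₹37,761 × (1 + 3.9%)^6 ≈ ₹47,504.72.
Price-level factor over 6 years: (1 + 6.0%)^6 ≈ 1.4185191123.
Dividing the nominal maturity value by the price-level factor gives the value in today's money.

₹33,488.95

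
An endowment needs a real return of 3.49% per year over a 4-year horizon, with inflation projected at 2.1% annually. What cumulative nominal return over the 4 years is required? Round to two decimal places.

24.65%

Required annual nominal rate: (1+3.49%)(1+2.1%) − 1 = 5.66329%.
Cumulative over 4 years: (1 + 0.0566329)^4 − 1 ≈ 0.24651.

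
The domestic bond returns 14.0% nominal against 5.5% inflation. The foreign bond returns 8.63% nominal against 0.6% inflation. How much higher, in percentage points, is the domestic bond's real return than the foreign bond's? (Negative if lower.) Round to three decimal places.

0.075

The domestic bond real return: 1.140/1.055 − 1 = 8.0569%.
The foreign bond real return: 1.0863/1.006 − 1 = 7.9821%.
Difference: 8.0569 − 7.9821 = 0.0748 pp.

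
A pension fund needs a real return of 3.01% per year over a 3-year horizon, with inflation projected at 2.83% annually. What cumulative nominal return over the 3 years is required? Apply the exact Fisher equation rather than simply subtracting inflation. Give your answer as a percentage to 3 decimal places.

Required annual nominal rate: (1+3.01%)(1+2.83%) − 1 = 5.925183%.
Cumulative over 3 years: (1 + 0.05925183)^3 − 1 ≈ 0.18850.

18.850%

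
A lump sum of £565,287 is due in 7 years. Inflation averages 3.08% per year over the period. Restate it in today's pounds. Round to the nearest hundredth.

£457,138.85

Price-level factor over 7 years: (1 + 3.08%)^7 ≈ 1.2365761591.
Purchasing power today: £565,287 divided by that factor.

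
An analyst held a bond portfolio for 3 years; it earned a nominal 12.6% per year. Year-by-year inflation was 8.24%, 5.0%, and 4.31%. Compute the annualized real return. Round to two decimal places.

Cumulative inflation factor: 1.0824 × 1.050 × 1.0431 ≈ 1.18550.
Nominal growth factor: 1.42763. Real growth factor = 1.42763 / 1.18550 ≈ 1.20424.
Annualized: 1.20424^(1/3) − 1 ≈ 0.06391.

6.39%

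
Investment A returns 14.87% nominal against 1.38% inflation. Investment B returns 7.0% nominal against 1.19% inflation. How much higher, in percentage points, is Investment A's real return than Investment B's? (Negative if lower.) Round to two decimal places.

Investment A real return: 1.1487/1.0138 − 1 = 13.306%.
Investment B real return: 1.070/1.0119 − 1 = 5.742%.
Difference: 13.306 − 5.742 = 7.564 pp.

7.56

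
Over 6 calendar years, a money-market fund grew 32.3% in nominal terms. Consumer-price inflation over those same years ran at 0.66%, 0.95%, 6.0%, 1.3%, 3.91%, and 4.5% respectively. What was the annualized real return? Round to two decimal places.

Cumulative inflation factor: 1.0066 × 1.0095 × 1.060 × 1.013 × 1.0391 × 1.045 ≈ 1.18482.
Nominal growth factor: 1.32300. Real growth factor = 1.32300 / 1.18482 ≈ 1.11663.
Annualized: 1.11663^(1/6) − 1 ≈ 0.01856.

1.86%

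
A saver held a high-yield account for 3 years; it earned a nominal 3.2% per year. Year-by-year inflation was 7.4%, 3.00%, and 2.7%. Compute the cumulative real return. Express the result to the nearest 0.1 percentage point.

-3.3%

Cumulative inflation factor: 1.074 × 1.0300 × 1.027 ≈ 1.13609.
Nominal growth factor: 1.09910. Real growth factor = 1.09910 / 1.13609 ≈ 0.96745.
Total real return ≈ -3.2553%.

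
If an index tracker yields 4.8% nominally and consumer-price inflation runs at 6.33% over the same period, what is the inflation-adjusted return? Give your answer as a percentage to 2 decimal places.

-1.44%

Real return via the Fisher equation: (1 + 4.8%)/(1 + 6.33%) − 1 = 1.048/1.0633 − 1 ≈ -0.01439.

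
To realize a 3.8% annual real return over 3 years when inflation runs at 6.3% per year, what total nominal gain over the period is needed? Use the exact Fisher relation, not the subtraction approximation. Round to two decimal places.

Required annual nominal rate: (1+3.8%)(1+6.3%) − 1 = 10.3394%.
Cumulative over 3 years: (1 + 0.103394)^3 − 1 ≈ 0.34336.

34.34%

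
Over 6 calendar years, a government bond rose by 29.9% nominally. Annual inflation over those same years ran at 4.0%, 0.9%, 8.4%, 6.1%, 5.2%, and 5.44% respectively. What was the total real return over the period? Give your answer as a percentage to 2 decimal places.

Cumulative inflation factor: 1.040 × 1.009 × 1.084 × 1.061 × 1.052 × 1.0544 ≈ 1.33872.
Nominal growth factor: 1.29900. Real growth factor = 1.29900 / 1.33872 ≈ 0.97033.
Total real return ≈ -2.9671%.

-2.97%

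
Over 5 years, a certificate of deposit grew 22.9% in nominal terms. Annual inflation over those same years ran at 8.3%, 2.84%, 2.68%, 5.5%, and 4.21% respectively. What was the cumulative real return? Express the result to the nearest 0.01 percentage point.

Cumulative inflation factor: 1.083 × 1.0284 × 1.0268 × 1.055 × 1.0421 ≈ 1.25730.
Nominal growth factor: 1.22900. Real growth factor = 1.22900 / 1.25730 ≈ 0.97749.
Total real return ≈ -2.2507%.

-2.25%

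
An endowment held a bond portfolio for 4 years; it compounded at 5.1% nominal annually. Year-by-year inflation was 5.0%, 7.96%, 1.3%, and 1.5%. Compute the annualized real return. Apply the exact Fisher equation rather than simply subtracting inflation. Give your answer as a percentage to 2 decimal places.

Cumulative inflation factor: 1.050 × 1.0796 × 1.013 × 1.015 ≈ 1.16554.
Nominal growth factor: 1.22014. Real growth factor = 1.22014 / 1.16554 ≈ 1.04685.
Annualized: 1.04685^(1/4) − 1 ≈ 0.01151.

1.15%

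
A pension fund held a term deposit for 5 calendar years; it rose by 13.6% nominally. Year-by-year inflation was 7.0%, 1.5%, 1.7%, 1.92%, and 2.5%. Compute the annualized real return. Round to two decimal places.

Cumulative inflation factor: 1.070 × 1.015 × 1.017 × 1.0192 × 1.025 ≈ 1.15386.
Nominal growth factor: 1.13600. Real growth factor = 1.13600 / 1.15386 ≈ 0.98452.
Annualized: 0.98452^(1/5) − 1 ≈ -0.00312.

-0.31%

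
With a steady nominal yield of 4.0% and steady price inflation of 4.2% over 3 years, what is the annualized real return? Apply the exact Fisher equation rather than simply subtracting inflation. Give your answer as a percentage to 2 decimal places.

-0.19%

With constant rates the annual real return is the same each year: (1+4.0%)/(1+4.2%) − 1 = -0.00192.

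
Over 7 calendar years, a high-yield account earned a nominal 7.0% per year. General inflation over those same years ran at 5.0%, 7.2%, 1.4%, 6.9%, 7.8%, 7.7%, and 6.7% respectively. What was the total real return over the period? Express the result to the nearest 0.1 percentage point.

Cumulative inflation factor: 1.050 × 1.072 × 1.014 × 1.069 × 1.078 × 1.077 × 1.067 ≈ 1.51147.
Nominal growth factor: 1.60578. Real growth factor = 1.60578 / 1.51147 ≈ 1.06240.
Total real return ≈ 6.2399%.

6.2%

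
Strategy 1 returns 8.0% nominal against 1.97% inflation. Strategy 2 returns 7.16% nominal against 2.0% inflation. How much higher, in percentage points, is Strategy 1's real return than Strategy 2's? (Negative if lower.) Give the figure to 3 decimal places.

0.855

Strategy 1 real return: 1.080/1.0197 − 1 = 5.9135%.
Strategy 2 real return: 1.0716/1.020 − 1 = 5.0588%.
Difference: 5.9135 − 5.0588 = 0.8547 pp.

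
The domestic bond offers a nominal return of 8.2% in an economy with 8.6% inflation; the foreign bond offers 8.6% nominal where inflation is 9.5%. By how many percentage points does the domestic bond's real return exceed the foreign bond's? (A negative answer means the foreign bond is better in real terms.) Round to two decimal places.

0.45

The domestic bond real return: 1.082/1.086 − 1 = -0.368%.
The foreign bond real return: 1.086/1.095 − 1 = -0.822%.
Difference: -0.368 − (-0.822) = 0.454 pp.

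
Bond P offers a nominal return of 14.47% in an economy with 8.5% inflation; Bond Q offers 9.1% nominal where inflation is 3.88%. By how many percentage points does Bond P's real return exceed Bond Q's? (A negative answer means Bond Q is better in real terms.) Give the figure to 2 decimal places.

0.48

Bond P real return: 1.1447/1.085 − 1 = 5.502%.
Bond Q real return: 1.091/1.0388 − 1 = 5.025%.
Difference: 5.502 − 5.025 = 0.477 pp.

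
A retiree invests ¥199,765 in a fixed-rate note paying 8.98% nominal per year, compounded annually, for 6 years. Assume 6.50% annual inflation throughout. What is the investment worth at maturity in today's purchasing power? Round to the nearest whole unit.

Nominal value at maturity: ¥199,765 × (1 + 8.98%)^6 ≈ ¥334,657.
Price-level factor over 6 years: (1 + 6.50%)^6 ≈ 1.4591422965.
The maturity value deflated by that factor is the answer in today's purchasing power.

¥229,352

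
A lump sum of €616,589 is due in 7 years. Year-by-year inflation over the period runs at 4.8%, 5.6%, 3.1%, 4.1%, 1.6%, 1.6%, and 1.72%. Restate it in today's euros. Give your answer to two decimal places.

Price-level factor over 7 years: 1.048 × 1.056 × 1.031 × 1.041 × 1.016 × 1.016 × 1.0172 ≈ 1.2471777751.
Purchasing power today: €616,589 divided by that factor.

€494,387.42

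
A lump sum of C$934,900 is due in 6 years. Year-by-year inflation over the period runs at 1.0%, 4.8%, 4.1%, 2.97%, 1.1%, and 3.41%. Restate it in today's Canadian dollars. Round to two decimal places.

C$788,147.26

Price-level factor over 6 years: 1.010 × 1.048 × 1.041 × 1.0297 × 1.011 × 1.0341 ≈ 1.1861996523.
Purchasing power today: C$934,900 divided by that factor.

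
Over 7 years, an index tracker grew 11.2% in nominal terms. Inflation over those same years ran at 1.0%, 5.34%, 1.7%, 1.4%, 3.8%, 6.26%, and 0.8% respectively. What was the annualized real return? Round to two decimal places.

-1.31%

Cumulative inflation factor: 1.010 × 1.0534 × 1.017 × 1.014 × 1.038 × 1.0626 × 1.008 ≈ 1.21984.
Nominal growth factor: 1.11200. Real growth factor = 1.11200 / 1.21984 ≈ 0.91160.
Annualized: 0.91160^(1/7) − 1 ≈ -0.01314.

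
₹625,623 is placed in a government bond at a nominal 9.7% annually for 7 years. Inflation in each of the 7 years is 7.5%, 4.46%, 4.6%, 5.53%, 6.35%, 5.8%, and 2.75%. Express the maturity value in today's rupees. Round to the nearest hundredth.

₹834,618.48

Nominal value at maturity: ₹625,623 × (1 + 9.7%)^7 ≈ ₹1,196,076.89.
Price-level factor over 7 years: 1.075 × 1.0446 × 1.046 × 1.0553 × 1.0635 × 1.058 × 1.0275 ≈ 1.4330821972.
The maturity value deflated by that factor is the answer in today's purchasing power.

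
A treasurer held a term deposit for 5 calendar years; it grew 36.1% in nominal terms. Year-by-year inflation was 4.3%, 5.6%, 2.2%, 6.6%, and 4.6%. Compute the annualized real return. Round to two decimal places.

1.63%

Cumulative inflation factor: 1.043 × 1.056 × 1.022 × 1.066 × 1.046 ≈ 1.25513.
Nominal growth factor: 1.36100. Real growth factor = 1.36100 / 1.25513 ≈ 1.08435.
Annualized: 1.08435^(1/5) − 1 ≈ 0.01633.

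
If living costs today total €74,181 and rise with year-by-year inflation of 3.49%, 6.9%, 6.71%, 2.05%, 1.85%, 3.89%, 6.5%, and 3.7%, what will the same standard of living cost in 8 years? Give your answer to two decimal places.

€104,435.96

Cumulative price-level factor: 1.0349 × 1.069 × 1.0671 × 1.0205 × 1.0185 × 1.0389 × 1.065 × 1.037 ≈ 1.4078531759.
The nominal amount required is €74,181 scaled up by that factor.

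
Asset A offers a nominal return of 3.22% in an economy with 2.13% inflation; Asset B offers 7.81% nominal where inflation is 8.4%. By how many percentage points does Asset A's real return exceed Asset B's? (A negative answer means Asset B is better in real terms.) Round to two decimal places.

Asset A real return: 1.0322/1.0213 − 1 = 1.067%.
Asset B real return: 1.0781/1.084 − 1 = -0.544%.
Difference: 1.067 − (-0.544) = 1.611 pp.

1.61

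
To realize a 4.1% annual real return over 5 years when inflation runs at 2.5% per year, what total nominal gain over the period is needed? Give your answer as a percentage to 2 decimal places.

38.32%

Required annual nominal rate: (1+4.1%)(1+2.5%) − 1 = 6.7025%.
Cumulative over 5 years: (1 + 0.067025)^5 − 1 ≈ 0.38316.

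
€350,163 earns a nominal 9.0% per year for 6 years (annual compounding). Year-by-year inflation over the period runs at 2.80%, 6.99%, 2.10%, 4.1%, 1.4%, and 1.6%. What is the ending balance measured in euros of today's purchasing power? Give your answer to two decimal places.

Nominal value at maturity: €350,163 × (1 + 9.0%)^6 ≈ €587,258.41.
Price-level factor over 6 years: 1.0280 × 1.0699 × 1.0210 × 1.041 × 1.014 × 1.016 ≈ 1.2043270381.
The maturity value deflated by that factor is the answer in today's purchasing power.

€487,623.70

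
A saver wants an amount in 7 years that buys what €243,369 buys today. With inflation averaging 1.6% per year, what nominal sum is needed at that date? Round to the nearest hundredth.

Cumulative price-level factor: (1+1.6%)^7 ≈ 1.1175216759.
The nominal amount required is €243,369 scaled up by that factor.

€271,970.13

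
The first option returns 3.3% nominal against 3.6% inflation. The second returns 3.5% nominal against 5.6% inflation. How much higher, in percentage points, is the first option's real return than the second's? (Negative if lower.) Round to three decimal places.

1.699

The first option real return: 1.033/1.036 − 1 = -0.2896%.
The second real return: 1.035/1.056 − 1 = -1.9886%.
Difference: -0.2896 − (-1.9886) = 1.6990 pp.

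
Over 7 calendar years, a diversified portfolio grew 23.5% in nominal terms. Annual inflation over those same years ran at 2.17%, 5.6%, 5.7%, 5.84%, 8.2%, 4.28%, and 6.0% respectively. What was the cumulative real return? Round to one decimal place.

Cumulative inflation factor: 1.0217 × 1.056 × 1.057 × 1.0584 × 1.082 × 1.0428 × 1.060 ≈ 1.44360.
Nominal growth factor: 1.23500. Real growth factor = 1.23500 / 1.44360 ≈ 0.85550.
Total real return ≈ -14.4499%.

-14.4%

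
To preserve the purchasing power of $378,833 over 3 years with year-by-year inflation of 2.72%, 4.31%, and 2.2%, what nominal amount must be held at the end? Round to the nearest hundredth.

Cumulative price-level factor: 1.0272 × 1.0431 × 1.022 ≈ 1.0950447110.
Multiplying $378,833 by the price-level factor gives the future nominal sum.

$414,839.07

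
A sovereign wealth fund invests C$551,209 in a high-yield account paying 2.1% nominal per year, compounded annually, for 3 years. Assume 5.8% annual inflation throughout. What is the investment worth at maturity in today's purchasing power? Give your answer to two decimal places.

Nominal value at maturity: C$551,209 × (1 + 2.1%)^3 ≈ C$586,669.52.
Price-level factor over 3 years: (1 + 5.8%)^3 = 1.184287112.
The maturity value deflated by that factor is the answer in today's purchasing power.

C$495,377.78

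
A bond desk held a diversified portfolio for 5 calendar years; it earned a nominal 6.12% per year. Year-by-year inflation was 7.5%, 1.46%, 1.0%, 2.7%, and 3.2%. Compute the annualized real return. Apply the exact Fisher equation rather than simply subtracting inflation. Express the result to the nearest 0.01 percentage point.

2.88%

Cumulative inflation factor: 1.075 × 1.0146 × 1.010 × 1.027 × 1.032 ≈ 1.16755.
Nominal growth factor: 1.34582. Real growth factor = 1.34582 / 1.16755 ≈ 1.15269.
Annualized: 1.15269^(1/5) − 1 ≈ 0.02883.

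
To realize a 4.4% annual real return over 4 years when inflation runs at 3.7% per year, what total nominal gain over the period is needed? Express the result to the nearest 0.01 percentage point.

Required annual nominal rate: (1+4.4%)(1+3.7%) − 1 = 8.2628%.
Cumulative over 4 years: (1 + 0.082628)^4 − 1 ≈ 0.37378.

37.38%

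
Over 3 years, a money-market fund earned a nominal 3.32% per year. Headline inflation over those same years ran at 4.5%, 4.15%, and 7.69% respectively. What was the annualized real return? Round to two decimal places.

-2.01%

Cumulative inflation factor: 1.045 × 1.0415 × 1.0769 ≈ 1.17206.
Nominal growth factor: 1.10294. Real growth factor = 1.10294 / 1.17206 ≈ 0.94103.
Annualized: 0.94103^(1/3) − 1 ≈ -0.02006.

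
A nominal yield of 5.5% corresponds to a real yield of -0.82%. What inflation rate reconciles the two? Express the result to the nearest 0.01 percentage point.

6.37%

From (1+r_nom) = (1+r_real)(1+π), we get 1+π = (1 + 5.5%)/(1 − 0.82%) = 1.055/0.9918 ≈ 1.06372.
So π ≈ 6.3723%.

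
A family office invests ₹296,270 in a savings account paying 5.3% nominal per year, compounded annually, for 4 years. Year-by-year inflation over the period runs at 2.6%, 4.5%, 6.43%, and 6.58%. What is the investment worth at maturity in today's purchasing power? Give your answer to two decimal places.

Nominal value at maturity: ₹296,270 × (1 + 5.3%)^4 ≈ ₹364,251.34.
Price-level factor over 4 years: 1.026 × 1.045 × 1.0643 × 1.0658 ≈ 1.2161956039.
The maturity value deflated by that factor is the answer in today's purchasing power.

₹299,500.62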